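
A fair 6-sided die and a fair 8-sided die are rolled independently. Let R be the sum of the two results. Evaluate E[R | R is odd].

8

P(R is odd) = 1/2.
Σ over the event: 3·1/24 + 5·1/12 + 7·1/8 + 9·1/8 + 11·1/12 + 13·1/24 = 4.
E[R | R is odd] = (4) / (1/2) = 8.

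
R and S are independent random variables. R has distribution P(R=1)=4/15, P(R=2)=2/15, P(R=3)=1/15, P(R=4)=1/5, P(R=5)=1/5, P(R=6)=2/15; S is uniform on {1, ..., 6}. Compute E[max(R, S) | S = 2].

18/5

P(S = 2) = 1/6.
Summing max(R,S)·P(x,y) over outcomes with S = 2 gives 3/5.
E[max(R, S) | S = 2] = (3/5) / (1/6) = 18/5.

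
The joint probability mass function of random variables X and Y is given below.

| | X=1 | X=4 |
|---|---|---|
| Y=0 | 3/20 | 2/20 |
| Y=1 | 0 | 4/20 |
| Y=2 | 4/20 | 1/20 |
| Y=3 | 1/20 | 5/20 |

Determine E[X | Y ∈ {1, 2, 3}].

3

P(Y ∈ {1, 2, 3}) = 3/4.
Summing X·P(X=x,Y=y) over the conditioning event gives 9/4.
E[X | Y ∈ {1, 2, 3}] = (9/4) / (3/4) = 3.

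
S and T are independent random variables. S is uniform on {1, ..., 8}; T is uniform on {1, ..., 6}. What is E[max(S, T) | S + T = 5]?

P(S + T = 5) = 1/12.
Summing max(S,T)·P(x,y) over outcomes with S + T = 5 gives 7/24.
E[max(S, T) | S + T = 5] = (7/24) / (1/12) = 7/2.

7/2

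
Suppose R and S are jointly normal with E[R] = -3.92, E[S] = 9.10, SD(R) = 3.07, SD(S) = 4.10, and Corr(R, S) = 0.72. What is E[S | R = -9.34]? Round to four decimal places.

E[S | R=x] = μ_S + ρ(σ_S/σ_R)(x − μ_R) for jointly normal variables.
E[S | R=-9.34] = 9.10 + (0.72)·(4.10/3.07)·(-9.34 − (-3.92)) = 9.10 + (0.96156)·(-5.42) = 3.8883.

3.8883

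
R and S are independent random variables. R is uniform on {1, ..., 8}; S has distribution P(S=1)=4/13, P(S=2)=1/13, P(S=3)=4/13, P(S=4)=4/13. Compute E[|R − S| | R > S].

P(R > S) = 35/52.
Summing |R−S|·P(x,y) over outcomes with R > S gives 233/104.
E[|R − S| | R > S] = (233/104) / (35/52) = 233/70.

233/70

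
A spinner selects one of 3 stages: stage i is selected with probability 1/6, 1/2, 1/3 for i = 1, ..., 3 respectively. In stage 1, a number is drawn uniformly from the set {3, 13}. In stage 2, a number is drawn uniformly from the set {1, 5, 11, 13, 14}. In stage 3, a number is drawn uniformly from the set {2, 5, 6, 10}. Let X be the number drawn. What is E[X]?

E[X | stage 1] = (3+13)/2 = 8.
E[X | stage 2] = (1+5+11+13+14)/5 = 44/5.
E[X | stage 3] = (2+5+6+10)/4 = 23/4.
E[X] = (1/6)·(8) + (1/2)·(44/5) + (1/3)·(23/4) = 153/20.

153/20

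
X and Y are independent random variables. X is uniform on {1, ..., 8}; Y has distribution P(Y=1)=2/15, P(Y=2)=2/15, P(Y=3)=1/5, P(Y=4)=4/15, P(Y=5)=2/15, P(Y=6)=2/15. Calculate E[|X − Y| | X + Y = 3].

1

P(X + Y = 3) = 1/30.
Summing |X−Y|·P(x,y) over outcomes with X + Y = 3 gives 1/30.
E[|X − Y| | X + Y = 3] = (1/30) / (1/30) = 1.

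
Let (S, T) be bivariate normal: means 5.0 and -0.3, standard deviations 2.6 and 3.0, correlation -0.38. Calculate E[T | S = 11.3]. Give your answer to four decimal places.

-3.0623

E[T | S=x] = μ_T + ρ(σ_T/σ_S)(x − μ_S) for jointly normal variables.
E[T | S=11.3] = -0.3 + (-0.38)·(3.0/2.6)·(11.3 − (5.0)) = -0.3 + (-0.43846)·(6.3) = -3.0623.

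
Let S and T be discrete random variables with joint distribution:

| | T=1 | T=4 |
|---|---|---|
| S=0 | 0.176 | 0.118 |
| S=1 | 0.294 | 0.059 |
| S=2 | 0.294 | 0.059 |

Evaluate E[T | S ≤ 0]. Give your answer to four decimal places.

P(S ≤ 0) = 0.294.
Σ T·P over the event = 1·(0.176) + 4·(0.118) = 0.648.
E[T | S ≤ 0] = (0.648) / (0.294) = 2.2041.

2.2041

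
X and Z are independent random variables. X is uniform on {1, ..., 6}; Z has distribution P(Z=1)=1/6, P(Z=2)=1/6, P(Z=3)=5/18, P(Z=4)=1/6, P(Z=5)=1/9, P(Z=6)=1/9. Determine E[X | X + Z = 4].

P(X + Z = 4) = 11/108.
Summing X·P(x,y) over outcomes with X + Z = 4 gives 5/27.
E[X | X + Z = 4] = (5/27) / (11/108) = 20/11.

20/11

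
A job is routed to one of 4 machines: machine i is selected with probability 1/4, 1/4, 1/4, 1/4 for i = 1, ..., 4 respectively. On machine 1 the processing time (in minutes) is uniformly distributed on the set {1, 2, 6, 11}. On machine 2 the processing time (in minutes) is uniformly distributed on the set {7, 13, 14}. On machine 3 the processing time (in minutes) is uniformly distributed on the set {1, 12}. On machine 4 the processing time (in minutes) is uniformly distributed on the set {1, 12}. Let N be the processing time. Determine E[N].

E[N | machine 1] = (1+2+6+11)/4 = 5.
E[N | machine 2] = (7+13+14)/3 = 34/3.
E[N | machine 3] = (1+12)/2 = 13/2.
E[N | machine 4] = (1+12)/2 = 13/2.
E[N] = (1/4)·(5) + (1/4)·(34/3) + (1/4)·(13/2) + (1/4)·(13/2) = 22/3.

22/3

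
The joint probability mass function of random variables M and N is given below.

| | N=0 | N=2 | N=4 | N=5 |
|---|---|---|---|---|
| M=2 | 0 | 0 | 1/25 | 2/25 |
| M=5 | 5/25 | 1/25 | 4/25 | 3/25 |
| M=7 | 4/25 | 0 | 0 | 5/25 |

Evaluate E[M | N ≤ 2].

29/5

P(N ≤ 2) = 2/5.
Σ M·P over the event = 5·(5/25) + 5·(1/25) + 7·(4/25) = 58/25.
E[M | N ≤ 2] = (58/25) / (2/5) = 29/5.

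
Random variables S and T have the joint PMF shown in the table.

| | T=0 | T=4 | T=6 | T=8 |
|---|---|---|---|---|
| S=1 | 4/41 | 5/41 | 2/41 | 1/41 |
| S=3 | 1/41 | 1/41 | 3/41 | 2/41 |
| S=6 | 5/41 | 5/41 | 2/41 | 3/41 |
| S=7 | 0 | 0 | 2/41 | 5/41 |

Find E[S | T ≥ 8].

P(T ≥ 8) = 11/41.
Σ S·P over the event = 1·(1/41) + 3·(2/41) + 6·(3/41) + 7·(5/41) = 60/41.
E[S | T ≥ 8] = (60/41) / (11/41) = 60/11.

60/11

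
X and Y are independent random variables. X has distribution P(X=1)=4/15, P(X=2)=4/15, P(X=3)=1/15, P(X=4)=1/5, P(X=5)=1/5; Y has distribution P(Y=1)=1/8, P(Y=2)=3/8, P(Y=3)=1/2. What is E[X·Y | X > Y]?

P(X > Y) = 7/15.
Summing XY·P(x,y) over outcomes with X > Y gives 271/60.
E[X·Y | X > Y] = (271/60) / (7/15) = 271/28.

271/28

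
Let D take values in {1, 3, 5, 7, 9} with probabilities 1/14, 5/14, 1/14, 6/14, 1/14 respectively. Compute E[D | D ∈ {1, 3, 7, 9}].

67/13

P(D ∈ {1, 3, 7, 9}) = 13/14.
Σ over the event: 1·1/14 + 3·5/14 + 7·3/7 + 9·1/14 = 67/14.
E[D | D ∈ {1, 3, 7, 9}] = (67/14) / (13/14) = 67/13.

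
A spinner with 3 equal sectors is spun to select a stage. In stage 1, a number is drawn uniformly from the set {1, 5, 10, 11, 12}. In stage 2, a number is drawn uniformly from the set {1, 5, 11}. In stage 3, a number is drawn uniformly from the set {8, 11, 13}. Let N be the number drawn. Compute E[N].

362/45

E[N | stage 1] = (1+5+10+11+12)/5 = 39/5.
E[N | stage 2] = (1+5+11)/3 = 17/3.
E[N | stage 3] = (8+11+13)/3 = 32/3.
By the law of total expectation,
E[N] = (1/3)·(39/5) + (1/3)·(17/3) + (1/3)·(32/3) = 362/45.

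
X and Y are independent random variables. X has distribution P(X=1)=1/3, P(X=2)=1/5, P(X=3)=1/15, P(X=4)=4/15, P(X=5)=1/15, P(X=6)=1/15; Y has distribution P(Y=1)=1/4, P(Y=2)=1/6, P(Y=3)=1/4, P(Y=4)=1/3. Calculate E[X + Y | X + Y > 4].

P(X + Y > 4) = 61/90.
Summing (X+Y)·P(x,y) over outcomes with X + Y > 4 gives 263/60.
E[X + Y | X + Y > 4] = (263/60) / (61/90) = 789/122.

789/122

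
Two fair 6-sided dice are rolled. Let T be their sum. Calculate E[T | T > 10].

34/3

P(T > 10) = 1/12.
Σ over the event: 11·1/18 + 12·1/36 = 17/18.
E[T | T > 10] = (17/18) / (1/12) = 34/3.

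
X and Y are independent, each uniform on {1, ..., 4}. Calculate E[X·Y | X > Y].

35/6

P(X > Y) = 3/8.
Summing XY·P(x,y) over outcomes with X > Y gives 35/16.
E[X·Y | X > Y] = (35/16) / (3/8) = 35/6.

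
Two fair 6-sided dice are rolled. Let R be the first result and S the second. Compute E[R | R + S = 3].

Outcomes with R + S = 3: (1,2), (2,1), each with probability 1/36.
E[R | R + S = 3] = (1 + 2) / 2 = 3/2.

3/2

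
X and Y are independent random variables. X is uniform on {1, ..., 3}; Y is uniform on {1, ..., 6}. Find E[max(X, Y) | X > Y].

Outcomes with X > Y: (2,1), (3,1), (3,2), each with probability 1/18.
E[max(X, Y) | X > Y] = (2 + 3 + 3) / 3 = 8/3.

8/3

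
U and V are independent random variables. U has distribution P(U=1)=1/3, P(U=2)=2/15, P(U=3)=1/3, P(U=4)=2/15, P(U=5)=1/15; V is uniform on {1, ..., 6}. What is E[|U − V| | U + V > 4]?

P(U + V > 4) = 11/15.
Summing |U−V|·P(x,y) over outcomes with U + V > 4 gives 8/5.
E[|U − V| | U + V > 4] = (8/5) / (11/15) = 24/11.

24/11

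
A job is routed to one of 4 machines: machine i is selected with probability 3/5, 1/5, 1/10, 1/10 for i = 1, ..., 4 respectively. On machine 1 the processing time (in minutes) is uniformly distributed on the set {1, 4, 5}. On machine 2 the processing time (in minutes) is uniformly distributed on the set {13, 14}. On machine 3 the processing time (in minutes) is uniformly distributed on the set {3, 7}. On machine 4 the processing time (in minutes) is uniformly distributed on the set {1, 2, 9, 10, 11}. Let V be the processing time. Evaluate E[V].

E[V | machine 1] = (1+4+5)/3 = 10/3.
E[V | machine 2] = (13+14)/2 = 27/2.
E[V | machine 3] = (3+7)/2 = 5.
E[V | machine 4] = (1+2+9+10+11)/5 = 33/5.
E[V] = (3/5)·(10/3) + (1/5)·(27/2) + (1/10)·(5) + (1/10)·(33/5) = 293/50.

293/50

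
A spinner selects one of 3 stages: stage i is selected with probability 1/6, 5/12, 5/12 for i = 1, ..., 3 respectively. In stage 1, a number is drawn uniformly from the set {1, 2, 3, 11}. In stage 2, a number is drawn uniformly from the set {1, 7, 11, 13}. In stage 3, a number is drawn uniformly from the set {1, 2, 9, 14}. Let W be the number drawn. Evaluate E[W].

27/4

E[W | stage 1] = (1+2+3+11)/4 = 17/4.
E[W | stage 2] = (1+7+11+13)/4 = 8.
E[W | stage 3] = (1+2+9+14)/4 = 13/2.
E[W] = (1/6)·(17/4) + (5/12)·(8) + (5/12)·(13/2) = 27/4.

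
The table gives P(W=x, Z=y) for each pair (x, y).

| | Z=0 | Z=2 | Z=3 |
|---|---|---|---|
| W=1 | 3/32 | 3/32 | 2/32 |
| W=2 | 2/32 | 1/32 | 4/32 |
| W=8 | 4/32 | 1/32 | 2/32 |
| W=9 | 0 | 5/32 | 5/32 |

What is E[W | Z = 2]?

29/5

P(Z = 2) = 5/16.
Summing W·P(W=x,Z=y) over the conditioning event gives 29/16.
E[W | Z = 2] = (29/16) / (5/16) = 29/5.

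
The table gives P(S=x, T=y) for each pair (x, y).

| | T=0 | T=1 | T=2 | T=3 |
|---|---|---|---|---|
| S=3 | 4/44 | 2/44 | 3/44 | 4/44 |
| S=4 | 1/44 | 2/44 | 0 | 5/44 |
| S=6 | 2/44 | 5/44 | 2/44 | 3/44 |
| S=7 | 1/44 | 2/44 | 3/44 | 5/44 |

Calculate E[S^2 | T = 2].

123/4

P(T = 2) = 2/11.
Σ S^2·P over the event = 9·(3/44) + 36·(2/44) + 49·(3/44) = 123/22.
E[S^2 | T = 2] = (123/22) / (2/11) = 123/4.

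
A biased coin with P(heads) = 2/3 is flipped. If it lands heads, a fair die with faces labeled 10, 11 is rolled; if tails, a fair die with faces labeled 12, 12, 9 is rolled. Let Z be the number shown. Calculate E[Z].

E[Z | heads] = (10+11)/2 = 21/2.
E[Z | tails] = (12+12+9)/3 = 11.
E[Z] = (2/3)·(21/2) + (1/3)·(11) = 32/3.

32/3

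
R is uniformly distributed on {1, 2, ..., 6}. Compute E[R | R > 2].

Given R > 2, R is equally likely to be any of {3, 4, 5, 6}.
E[R | R > 2] = (3 + 4 + 5 + 6) / 4 = 9/2.

9/2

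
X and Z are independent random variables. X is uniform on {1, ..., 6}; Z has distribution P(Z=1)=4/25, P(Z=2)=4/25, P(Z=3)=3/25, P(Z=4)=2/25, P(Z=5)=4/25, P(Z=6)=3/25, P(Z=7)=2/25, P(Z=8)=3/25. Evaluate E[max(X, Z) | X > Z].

243/53

P(X > Z) = 53/150.
Summing max(X,Z)·P(x,y) over outcomes with X > Z gives 81/50.
E[max(X, Z) | X > Z] = (81/50) / (53/150) = 243/53.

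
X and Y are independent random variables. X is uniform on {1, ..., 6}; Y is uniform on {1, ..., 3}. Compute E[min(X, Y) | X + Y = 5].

Outcomes with X + Y = 5: (2,3), (3,2), (4,1), each with probability 1/18.
E[min(X, Y) | X + Y = 5] = (2 + 2 + 1) / 3 = 5/3.

5/3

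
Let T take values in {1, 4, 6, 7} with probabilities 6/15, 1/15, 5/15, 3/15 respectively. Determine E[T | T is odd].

3

P(T is odd) = 3/5.
Σ over the event: 1·2/5 + 7·1/5 = 9/5.
E[T | T is odd] = (9/5) / (3/5) = 3.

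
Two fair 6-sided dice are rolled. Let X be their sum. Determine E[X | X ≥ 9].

P(X ≥ 9) = 5/18.
Σ over the event: 9·1/9 + 10·1/12 + 11·1/18 + 12·1/36 = 25/9.
E[X | X ≥ 9] = (25/9) / (5/18) = 10.

10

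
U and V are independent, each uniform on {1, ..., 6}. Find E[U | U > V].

14/3

P(U > V) = 5/12.
Summing U·P(x,y) over outcomes with U > V gives 35/18.
E[U | U > V] = (35/18) / (5/12) = 14/3.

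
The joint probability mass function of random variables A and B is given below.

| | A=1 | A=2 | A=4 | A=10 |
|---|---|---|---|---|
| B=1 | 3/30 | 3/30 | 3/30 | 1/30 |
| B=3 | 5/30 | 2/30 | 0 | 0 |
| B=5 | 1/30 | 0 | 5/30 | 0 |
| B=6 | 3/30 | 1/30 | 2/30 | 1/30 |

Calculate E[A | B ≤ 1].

P(B ≤ 1) = 1/3.
Σ A·P over the event = 1·(3/30) + 2·(3/30) + 4·(3/30) + 10·(1/30) = 31/30.
E[A | B ≤ 1] = (31/30) / (1/3) = 31/10.

31/10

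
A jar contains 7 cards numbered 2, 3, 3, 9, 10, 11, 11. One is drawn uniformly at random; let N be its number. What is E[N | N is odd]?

37/5

P(N is odd) = 5/7.
Σ over the event: 3·2/7 + 9·1/7 + 11·2/7 = 37/7.
E[N | N is odd] = (37/7) / (5/7) = 37/5.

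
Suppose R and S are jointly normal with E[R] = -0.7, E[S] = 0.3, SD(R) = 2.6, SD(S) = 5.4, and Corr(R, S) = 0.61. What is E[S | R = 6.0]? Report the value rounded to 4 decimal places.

The regression of S on R has slope ρ·σ_S/σ_R and passes through (μ_R, μ_S).
E[S | R=6.0] = 0.3 + (0.61)·(5.4/2.6)·(6.0 − (-0.7)) = 0.3 + (1.26692)·(6.7) = 8.7884.

8.7884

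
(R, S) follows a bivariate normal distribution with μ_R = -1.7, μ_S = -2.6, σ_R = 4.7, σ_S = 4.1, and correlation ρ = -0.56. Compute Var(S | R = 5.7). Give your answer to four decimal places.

11.5384

The conditional variance in a bivariate normal is σ_S²(1 − ρ²), independent of x.
Var(S | R=5.7) = (4.1)²·(1 − (-0.56)²) = 16.81·0.6864 = 11.5384.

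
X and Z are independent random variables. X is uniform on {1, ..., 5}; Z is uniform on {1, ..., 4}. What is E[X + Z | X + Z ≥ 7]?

Outcomes with X + Z ≥ 7: (3,4), (4,3), (4,4), (5,2), (5,3), (5,4), each with probability 1/20.
E[X + Z | X + Z ≥ 7] = (7 + 7 + 8 + 7 + 8 + 9) / 6 = 23/3.

23/3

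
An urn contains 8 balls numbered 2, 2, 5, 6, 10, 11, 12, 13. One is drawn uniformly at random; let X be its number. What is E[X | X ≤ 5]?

3

P(X ≤ 5) = 3/8.
Σ over the event: 2·1/4 + 5·1/8 = 9/8.
E[X | X ≤ 5] = (9/8) / (3/8) = 3.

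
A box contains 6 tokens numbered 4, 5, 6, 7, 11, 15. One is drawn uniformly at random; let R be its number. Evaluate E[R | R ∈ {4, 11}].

P(R ∈ {4, 11}) = 1/3.
Σ over the event: 4·1/6 + 11·1/6 = 5/2.
E[R | R ∈ {4, 11}] = (5/2) / (1/3) = 15/2.

15/2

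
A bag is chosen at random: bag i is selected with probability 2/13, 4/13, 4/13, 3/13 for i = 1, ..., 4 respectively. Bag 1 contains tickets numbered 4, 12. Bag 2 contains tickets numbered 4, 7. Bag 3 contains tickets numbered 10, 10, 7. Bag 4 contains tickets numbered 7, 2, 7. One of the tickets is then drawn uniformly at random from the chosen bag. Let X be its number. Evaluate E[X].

E[X | bag 1] = (4+12)/2 = 8.
E[X | bag 2] = (4+7)/2 = 11/2.
E[X | bag 3] = (10+10+7)/3 = 9.
E[X | bag 4] = (7+2+7)/3 = 16/3.
E[X] = (2/13)·(8) + (4/13)·(11/2) + (4/13)·(9) + (3/13)·(16/3) = 90/13.

90/13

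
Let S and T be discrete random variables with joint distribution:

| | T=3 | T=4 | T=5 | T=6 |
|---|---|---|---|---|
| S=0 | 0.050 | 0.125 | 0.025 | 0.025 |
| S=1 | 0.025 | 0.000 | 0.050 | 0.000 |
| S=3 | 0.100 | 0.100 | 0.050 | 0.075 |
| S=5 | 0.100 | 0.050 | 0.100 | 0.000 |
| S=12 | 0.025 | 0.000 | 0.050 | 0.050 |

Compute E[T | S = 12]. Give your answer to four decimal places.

P(S = 12) = 0.125.
Σ T·P over the event = 3·(0.025) + 5·(0.050) + 6·(0.050) = 0.625.
E[T | S = 12] = (0.625) / (0.125) = 5.0000.

5.0000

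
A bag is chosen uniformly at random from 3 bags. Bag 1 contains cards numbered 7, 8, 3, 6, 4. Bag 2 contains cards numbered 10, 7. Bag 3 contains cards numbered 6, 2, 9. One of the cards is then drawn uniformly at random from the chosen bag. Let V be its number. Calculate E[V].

593/90

E[V | bag 1] = (7+8+3+6+4)/5 = 28/5.
E[V | bag 2] = (10+7)/2 = 17/2.
E[V | bag 3] = (6+2+9)/3 = 17/3.
E[V] = (1/3)·(28/5) + (1/3)·(17/2) + (1/3)·(17/3) = 593/90.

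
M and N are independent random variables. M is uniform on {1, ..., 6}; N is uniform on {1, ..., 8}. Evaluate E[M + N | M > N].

7

P(M > N) = 5/16.
Summing (M+N)·P(x,y) over outcomes with M > N gives 35/16.
E[M + N | M > N] = (35/16) / (5/16) = 7.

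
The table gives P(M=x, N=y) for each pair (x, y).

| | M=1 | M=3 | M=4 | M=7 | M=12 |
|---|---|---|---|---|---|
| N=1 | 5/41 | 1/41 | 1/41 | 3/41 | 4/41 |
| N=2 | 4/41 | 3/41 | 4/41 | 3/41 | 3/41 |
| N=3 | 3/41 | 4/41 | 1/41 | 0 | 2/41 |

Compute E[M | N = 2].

86/17

P(N = 2) = 17/41.
Σ M·P over the event = 1·(4/41) + 3·(3/41) + 4·(4/41) + 7·(3/41) + 12·(3/41) = 86/41.
E[M | N = 2] = (86/41) / (17/41) = 86/17.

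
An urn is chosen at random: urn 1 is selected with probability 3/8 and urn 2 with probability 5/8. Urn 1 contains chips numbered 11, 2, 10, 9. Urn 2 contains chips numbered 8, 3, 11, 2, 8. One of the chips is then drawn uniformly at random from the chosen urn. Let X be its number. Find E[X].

E[X | urn 1] = (11+2+10+9)/4 = 8.
E[X | urn 2] = (8+3+11+2+8)/5 = 32/5.
By the law of total expectation,
E[X] = (3/8)·(8) + (5/8)·(32/5) = 7.

7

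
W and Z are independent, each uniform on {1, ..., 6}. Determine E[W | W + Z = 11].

11/2

Outcomes with W + Z = 11: (5,6), (6,5), each with probability 1/36.
E[W | W + Z = 11] = (5 + 6) / 2 = 11/2.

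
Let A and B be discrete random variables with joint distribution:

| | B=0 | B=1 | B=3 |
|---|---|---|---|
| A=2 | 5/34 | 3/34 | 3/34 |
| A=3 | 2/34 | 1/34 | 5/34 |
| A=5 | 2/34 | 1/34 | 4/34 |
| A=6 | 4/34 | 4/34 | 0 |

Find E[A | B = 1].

P(B = 1) = 9/34.
Summing A·P(A=x,B=y) over the conditioning event gives 19/17.
E[A | B = 1] = (19/17) / (9/34) = 38/9.

38/9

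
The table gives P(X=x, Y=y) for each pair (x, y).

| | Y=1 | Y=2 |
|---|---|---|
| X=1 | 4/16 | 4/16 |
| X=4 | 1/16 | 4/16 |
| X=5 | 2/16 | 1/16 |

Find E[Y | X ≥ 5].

P(X ≥ 5) = 3/16.
Σ Y·P over the event = 1·(2/16) + 2·(1/16) = 1/4.
E[Y | X ≥ 5] = (1/4) / (3/16) = 4/3.

4/3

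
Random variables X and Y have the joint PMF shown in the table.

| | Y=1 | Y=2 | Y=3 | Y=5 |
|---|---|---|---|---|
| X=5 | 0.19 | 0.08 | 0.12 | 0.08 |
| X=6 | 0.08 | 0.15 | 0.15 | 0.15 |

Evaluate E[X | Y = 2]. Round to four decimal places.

5.6522

P(Y = 2) = 0.23.
Σ X·P over the event = 5·(0.08) + 6·(0.15) = 1.30.
E[X | Y = 2] = (1.30) / (0.23) = 5.6522.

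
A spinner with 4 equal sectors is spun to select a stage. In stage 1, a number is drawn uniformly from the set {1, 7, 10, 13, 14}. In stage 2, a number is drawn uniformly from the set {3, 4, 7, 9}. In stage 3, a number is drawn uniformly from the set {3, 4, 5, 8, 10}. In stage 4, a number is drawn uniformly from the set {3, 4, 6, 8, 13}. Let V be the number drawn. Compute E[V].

551/80

E[V | stage 1] = (1+7+10+13+14)/5 = 9.
E[V | stage 2] = (3+4+7+9)/4 = 23/4.
E[V | stage 3] = (3+4+5+8+10)/5 = 6.
E[V | stage 4] = (3+4+6+8+13)/5 = 34/5.
By the law of total expectation,
E[V] = (1/4)·(9) + (1/4)·(23/4) + (1/4)·(6) + (1/4)·(34/5) = 551/80.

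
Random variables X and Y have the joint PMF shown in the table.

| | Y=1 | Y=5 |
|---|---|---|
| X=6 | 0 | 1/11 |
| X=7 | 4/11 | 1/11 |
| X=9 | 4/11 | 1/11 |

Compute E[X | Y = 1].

P(Y = 1) = 8/11.
Σ X·P over the event = 7·(4/11) + 9·(4/11) = 64/11.
E[X | Y = 1] = (64/11) / (8/11) = 8.

8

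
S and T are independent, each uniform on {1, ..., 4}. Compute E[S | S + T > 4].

P(S + T > 4) = 5/8.
Summing S·P(x,y) over outcomes with S + T > 4 gives 15/8.
E[S | S + T > 4] = (15/8) / (5/8) = 3.

3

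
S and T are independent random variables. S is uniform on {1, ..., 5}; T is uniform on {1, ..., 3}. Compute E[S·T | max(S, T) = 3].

P(max(S, T) = 3) = 1/3.
Summing ST·P(x,y) over outcomes with max(S, T) = 3 gives 9/5.
E[S·T | max(S, T) = 3] = (9/5) / (1/3) = 27/5.

27/5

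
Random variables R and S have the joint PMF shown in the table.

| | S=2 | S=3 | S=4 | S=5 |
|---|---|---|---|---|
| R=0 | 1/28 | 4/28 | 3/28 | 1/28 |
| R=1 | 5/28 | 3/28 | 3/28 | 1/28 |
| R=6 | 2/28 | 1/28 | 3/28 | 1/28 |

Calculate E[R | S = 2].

P(S = 2) = 2/7.
Σ R·P over the event = 0·(1/28) + 1·(5/28) + 6·(2/28) = 17/28.
E[R | S = 2] = (17/28) / (2/7) = 17/8.

17/8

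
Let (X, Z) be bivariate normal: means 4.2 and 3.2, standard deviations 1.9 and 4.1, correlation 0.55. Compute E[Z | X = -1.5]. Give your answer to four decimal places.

For a bivariate normal, E[Z | X=x] = μ_Z + ρ·(σ_Z/σ_X)·(x − μ_X).
E[Z | X=-1.5] = 3.2 + (0.55)·(4.1/1.9)·(-1.5 − (4.2)) = 3.2 + (1.18684)·(-5.7) = -3.5650.

-3.5650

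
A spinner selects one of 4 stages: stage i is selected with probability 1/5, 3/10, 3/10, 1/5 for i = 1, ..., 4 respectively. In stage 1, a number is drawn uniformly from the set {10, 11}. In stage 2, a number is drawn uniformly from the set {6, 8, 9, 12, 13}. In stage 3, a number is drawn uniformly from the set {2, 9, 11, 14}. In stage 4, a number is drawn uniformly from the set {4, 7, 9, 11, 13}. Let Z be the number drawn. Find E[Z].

236/25

E[Z | stage 1] = (10+11)/2 = 21/2.
E[Z | stage 2] = (6+8+9+12+13)/5 = 48/5.
E[Z | stage 3] = (2+9+11+14)/4 = 9.
E[Z | stage 4] = (4+7+9+11+13)/5 = 44/5.
By the law of total expectation,
E[Z] = (1/5)·(21/2) + (3/10)·(48/5) + (3/10)·(9) + (1/5)·(44/5) = 236/25.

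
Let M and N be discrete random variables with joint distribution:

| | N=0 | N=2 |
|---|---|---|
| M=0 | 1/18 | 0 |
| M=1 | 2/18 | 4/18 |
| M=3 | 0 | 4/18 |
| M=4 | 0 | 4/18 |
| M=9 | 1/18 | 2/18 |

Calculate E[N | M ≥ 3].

20/11

P(M ≥ 3) = 11/18.
Σ N·P over the event = 2·(4/18) + 2·(4/18) + 0·(1/18) + 2·(2/18) = 10/9.
E[N | M ≥ 3] = (10/9) / (11/18) = 20/11.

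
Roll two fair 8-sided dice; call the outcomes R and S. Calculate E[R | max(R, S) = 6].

P(max(R, S) = 6) = 11/64.
Summing R·P(x,y) over outcomes with max(R, S) = 6 gives 51/64.
E[R | max(R, S) = 6] = (51/64) / (11/64) = 51/11.

51/11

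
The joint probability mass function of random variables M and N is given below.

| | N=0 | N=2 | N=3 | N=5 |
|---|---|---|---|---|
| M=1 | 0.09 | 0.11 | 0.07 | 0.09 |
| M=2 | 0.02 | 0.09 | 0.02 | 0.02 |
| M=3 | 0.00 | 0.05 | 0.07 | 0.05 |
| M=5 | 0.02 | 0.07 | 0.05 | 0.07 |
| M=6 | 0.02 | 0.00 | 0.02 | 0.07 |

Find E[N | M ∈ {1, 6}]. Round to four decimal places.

P(M ∈ {1, 6}) = 0.47.
Σ N·P over the event = 0·(0.09) + 2·(0.11) + 3·(0.07) + 5·(0.09) + 0·(0.02) + 3·(0.02) + 5·(0.07) = 1.29.
E[N | M ∈ {1, 6}] = (1.29) / (0.47) = 2.7447.

2.7447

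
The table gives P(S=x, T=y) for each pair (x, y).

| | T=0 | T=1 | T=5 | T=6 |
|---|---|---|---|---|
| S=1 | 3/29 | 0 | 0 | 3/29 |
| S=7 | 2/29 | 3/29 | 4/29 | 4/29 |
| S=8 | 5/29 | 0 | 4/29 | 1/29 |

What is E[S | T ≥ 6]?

39/8

P(T ≥ 6) = 8/29.
Σ S·P over the event = 1·(3/29) + 7·(4/29) + 8·(1/29) = 39/29.
E[S | T ≥ 6] = (39/29) / (8/29) = 39/8.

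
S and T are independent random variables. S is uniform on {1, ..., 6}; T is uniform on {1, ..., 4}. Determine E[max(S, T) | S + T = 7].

P(S + T = 7) = 1/6.
Summing max(S,T)·P(x,y) over outcomes with S + T = 7 gives 19/24.
E[max(S, T) | S + T = 7] = (19/24) / (1/6) = 19/4.

19/4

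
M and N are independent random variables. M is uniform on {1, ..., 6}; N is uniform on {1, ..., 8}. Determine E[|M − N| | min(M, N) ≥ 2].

P(min(M, N) ≥ 2) = 35/48.
Summing |M−N|·P(x,y) over outcomes with min(M, N) ≥ 2 gives 25/16.
E[|M − N| | min(M, N) ≥ 2] = (25/16) / (35/48) = 15/7.

15/7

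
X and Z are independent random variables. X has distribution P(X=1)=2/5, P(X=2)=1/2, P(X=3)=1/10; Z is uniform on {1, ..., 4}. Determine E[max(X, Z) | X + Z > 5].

27/7

P(X + Z > 5) = 7/40.
Summing max(X,Z)·P(x,y) over outcomes with X + Z > 5 gives 27/40.
E[max(X, Z) | X + Z > 5] = (27/40) / (7/40) = 27/7.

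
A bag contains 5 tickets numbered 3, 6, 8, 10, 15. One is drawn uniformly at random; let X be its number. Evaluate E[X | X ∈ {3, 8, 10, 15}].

9

P(X ∈ {3, 8, 10, 15}) = 4/5.
Σ over the event: 3·1/5 + 8·1/5 + 10·1/5 + 15·1/5 = 36/5.
E[X | X ∈ {3, 8, 10, 15}] = (36/5) / (4/5) = 9.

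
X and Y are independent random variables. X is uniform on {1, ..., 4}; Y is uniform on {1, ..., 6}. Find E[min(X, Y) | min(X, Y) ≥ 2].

41/15

P(min(X, Y) ≥ 2) = 5/8.
Summing min(X,Y)·P(x,y) over outcomes with min(X, Y) ≥ 2 gives 41/24.
E[min(X, Y) | min(X, Y) ≥ 2] = (41/24) / (5/8) = 41/15.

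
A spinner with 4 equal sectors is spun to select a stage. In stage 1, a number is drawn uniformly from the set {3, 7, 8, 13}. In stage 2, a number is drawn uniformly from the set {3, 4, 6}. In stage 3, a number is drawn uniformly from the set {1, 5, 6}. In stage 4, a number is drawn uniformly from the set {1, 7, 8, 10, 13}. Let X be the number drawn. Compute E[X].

E[X | stage 1] = (3+7+8+13)/4 = 31/4.
E[X | stage 2] = (3+4+6)/3 = 13/3.
E[X | stage 3] = (1+5+6)/3 = 4.
E[X | stage 4] = (1+7+8+10+13)/5 = 39/5.
E[X] = (1/4)·(31/4) + (1/4)·(13/3) + (1/4)·(4) + (1/4)·(39/5) = 1433/240.

1433/240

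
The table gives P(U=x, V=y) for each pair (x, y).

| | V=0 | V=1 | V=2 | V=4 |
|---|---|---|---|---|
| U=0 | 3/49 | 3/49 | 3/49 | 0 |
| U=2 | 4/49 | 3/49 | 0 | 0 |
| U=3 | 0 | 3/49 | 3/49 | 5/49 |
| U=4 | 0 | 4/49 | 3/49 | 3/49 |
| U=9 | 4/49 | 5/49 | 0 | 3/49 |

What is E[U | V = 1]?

38/9

P(V = 1) = 18/49.
Σ U·P over the event = 0·(3/49) + 2·(3/49) + 3·(3/49) + 4·(4/49) + 9·(5/49) = 76/49.
E[U | V = 1] = (76/49) / (18/49) = 38/9.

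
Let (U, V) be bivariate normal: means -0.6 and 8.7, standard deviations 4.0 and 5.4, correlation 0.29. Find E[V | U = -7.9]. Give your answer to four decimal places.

5.8421

The regression of V on U has slope ρ·σ_V/σ_U and passes through (μ_U, μ_V).
E[V | U=-7.9] = 8.7 + (0.29)·(5.4/4.0)·(-7.9 − (-0.6)) = 8.7 + (0.3915)·(-7.3) = 5.8421.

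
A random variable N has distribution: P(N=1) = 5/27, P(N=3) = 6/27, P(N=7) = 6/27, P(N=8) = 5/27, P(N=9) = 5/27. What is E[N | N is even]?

8

P(N is even) = 5/27.
Σ over the event: 8·5/27 = 40/27.
E[N | N is even] = (40/27) / (5/27) = 8.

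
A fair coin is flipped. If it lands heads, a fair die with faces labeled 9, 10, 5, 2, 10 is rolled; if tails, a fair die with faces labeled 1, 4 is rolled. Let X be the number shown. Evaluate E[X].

E[X | heads] = (9+10+5+2+10)/5 = 36/5.
E[X | tails] = (1+4)/2 = 5/2.
E[X] = (1/2)·(36/5) + (1/2)·(5/2) = 97/20.

97/20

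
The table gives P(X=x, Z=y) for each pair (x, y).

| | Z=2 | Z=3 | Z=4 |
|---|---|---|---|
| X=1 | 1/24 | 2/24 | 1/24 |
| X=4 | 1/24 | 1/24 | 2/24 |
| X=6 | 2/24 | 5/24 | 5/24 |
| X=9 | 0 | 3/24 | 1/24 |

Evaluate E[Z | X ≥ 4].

P(X ≥ 4) = 5/6.
Σ Z·P over the event = 2·(1/24) + 3·(1/24) + 4·(2/24) + 2·(2/24) + 3·(5/24) + 4·(5/24) + 3·(3/24) + 4·(1/24) = 65/24.
E[Z | X ≥ 4] = (65/24) / (5/6) = 13/4.

13/4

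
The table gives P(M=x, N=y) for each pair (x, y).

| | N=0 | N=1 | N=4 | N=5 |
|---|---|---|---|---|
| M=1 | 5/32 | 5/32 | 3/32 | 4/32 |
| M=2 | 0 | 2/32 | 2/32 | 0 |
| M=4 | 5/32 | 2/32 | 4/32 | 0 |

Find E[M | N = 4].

P(N = 4) = 9/32.
Σ M·P over the event = 1·(3/32) + 2·(2/32) + 4·(4/32) = 23/32.
E[M | N = 4] = (23/32) / (9/32) = 23/9.

23/9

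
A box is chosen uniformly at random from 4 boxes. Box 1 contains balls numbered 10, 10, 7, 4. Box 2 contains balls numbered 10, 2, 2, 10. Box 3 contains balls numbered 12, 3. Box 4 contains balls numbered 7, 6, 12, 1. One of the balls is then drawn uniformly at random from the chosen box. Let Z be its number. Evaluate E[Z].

E[Z | box 1] = (10+10+7+4)/4 = 31/4.
E[Z | box 2] = (10+2+2+10)/4 = 6.
E[Z | box 3] = (12+3)/2 = 15/2.
E[Z | box 4] = (7+6+12+1)/4 = 13/2.
E[Z] = (1/4)·(31/4) + (1/4)·(6) + (1/4)·(15/2) + (1/4)·(13/2) = 111/16.

111/16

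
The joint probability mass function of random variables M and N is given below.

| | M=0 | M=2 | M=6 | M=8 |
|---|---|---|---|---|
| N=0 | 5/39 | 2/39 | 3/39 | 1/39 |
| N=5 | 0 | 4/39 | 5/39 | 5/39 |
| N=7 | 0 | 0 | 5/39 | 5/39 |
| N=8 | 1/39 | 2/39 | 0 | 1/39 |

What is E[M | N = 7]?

P(N = 7) = 10/39.
Σ M·P over the event = 6·(5/39) + 8·(5/39) = 70/39.
E[M | N = 7] = (70/39) / (10/39) = 7.

7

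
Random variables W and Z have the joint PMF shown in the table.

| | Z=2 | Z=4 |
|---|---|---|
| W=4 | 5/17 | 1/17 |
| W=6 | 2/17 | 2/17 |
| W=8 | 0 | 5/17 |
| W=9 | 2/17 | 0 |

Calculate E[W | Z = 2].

50/9

P(Z = 2) = 9/17.
Σ W·P over the event = 4·(5/17) + 6·(2/17) + 9·(2/17) = 50/17.
E[W | Z = 2] = (50/17) / (9/17) = 50/9.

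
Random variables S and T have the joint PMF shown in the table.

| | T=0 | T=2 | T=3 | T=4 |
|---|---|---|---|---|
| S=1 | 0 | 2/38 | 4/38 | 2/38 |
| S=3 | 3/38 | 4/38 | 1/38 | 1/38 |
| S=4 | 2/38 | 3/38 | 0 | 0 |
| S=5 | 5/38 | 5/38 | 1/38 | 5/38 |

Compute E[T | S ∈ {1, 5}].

19/8

P(S ∈ {1, 5}) = 12/19.
Summing T·P(S=x,T=y) over the conditioning event gives 3/2.
E[T | S ∈ {1, 5}] = (3/2) / (12/19) = 19/8.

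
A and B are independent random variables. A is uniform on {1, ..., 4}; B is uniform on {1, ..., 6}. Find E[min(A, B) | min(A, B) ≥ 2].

41/15

P(min(A, B) ≥ 2) = 5/8.
Summing min(A,B)·P(x,y) over outcomes with min(A, B) ≥ 2 gives 41/24.
E[min(A, B) | min(A, B) ≥ 2] = (41/24) / (5/8) = 41/15.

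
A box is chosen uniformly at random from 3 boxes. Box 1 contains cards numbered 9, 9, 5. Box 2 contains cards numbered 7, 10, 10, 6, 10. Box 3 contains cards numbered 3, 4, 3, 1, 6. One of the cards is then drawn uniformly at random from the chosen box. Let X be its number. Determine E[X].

E[X | box 1] = (9+9+5)/3 = 23/3.
E[X | box 2] = (7+10+10+6+10)/5 = 43/5.
E[X | box 3] = (3+4+3+1+6)/5 = 17/5.
E[X] = (1/3)·(23/3) + (1/3)·(43/5) + (1/3)·(17/5) = 59/9.

59/9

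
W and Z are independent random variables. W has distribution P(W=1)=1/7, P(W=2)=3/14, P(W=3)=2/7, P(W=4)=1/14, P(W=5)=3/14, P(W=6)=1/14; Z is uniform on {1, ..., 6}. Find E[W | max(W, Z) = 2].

7/4

P(max(W, Z) = 2) = 2/21.
Summing W·P(x,y) over outcomes with max(W, Z) = 2 gives 1/6.
E[W | max(W, Z) = 2] = (1/6) / (2/21) = 7/4.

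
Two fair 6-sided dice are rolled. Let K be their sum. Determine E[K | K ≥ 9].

P(K ≥ 9) = 5/18.
Σ over the event: 9·1/9 + 10·1/12 + 11·1/18 + 12·1/36 = 25/9.
E[K | K ≥ 9] = (25/9) / (5/18) = 10.

10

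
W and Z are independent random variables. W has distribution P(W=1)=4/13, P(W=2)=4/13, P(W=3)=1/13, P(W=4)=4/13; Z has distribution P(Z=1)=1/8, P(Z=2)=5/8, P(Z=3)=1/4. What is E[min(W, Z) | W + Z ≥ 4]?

149/76

P(W + Z ≥ 4) = 19/26.
Summing min(W,Z)·P(x,y) over outcomes with W + Z ≥ 4 gives 149/104.
E[min(W, Z) | W + Z ≥ 4] = (149/104) / (19/26) = 149/76.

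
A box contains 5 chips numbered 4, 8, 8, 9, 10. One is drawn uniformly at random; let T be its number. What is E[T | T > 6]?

P(T > 6) = 4/5.
Σ over the event: 8·2/5 + 9·1/5 + 10·1/5 = 7.
E[T | T > 6] = (7) / (4/5) = 35/4.

35/4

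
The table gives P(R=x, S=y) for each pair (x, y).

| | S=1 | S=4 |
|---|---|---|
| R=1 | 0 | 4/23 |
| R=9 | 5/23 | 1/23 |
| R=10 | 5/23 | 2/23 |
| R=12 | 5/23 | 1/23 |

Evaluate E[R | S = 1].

31/3

P(S = 1) = 15/23.
Summing R·P(R=x,S=y) over the conditioning event gives 155/23.
E[R | S = 1] = (155/23) / (15/23) = 31/3.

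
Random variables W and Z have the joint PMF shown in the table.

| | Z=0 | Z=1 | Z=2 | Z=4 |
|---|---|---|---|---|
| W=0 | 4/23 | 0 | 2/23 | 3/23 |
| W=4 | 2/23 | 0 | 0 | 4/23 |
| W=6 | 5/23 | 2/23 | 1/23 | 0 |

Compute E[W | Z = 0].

P(Z = 0) = 11/23.
Σ W·P over the event = 0·(4/23) + 4·(2/23) + 6·(5/23) = 38/23.
E[W | Z = 0] = (38/23) / (11/23) = 38/11.

38/11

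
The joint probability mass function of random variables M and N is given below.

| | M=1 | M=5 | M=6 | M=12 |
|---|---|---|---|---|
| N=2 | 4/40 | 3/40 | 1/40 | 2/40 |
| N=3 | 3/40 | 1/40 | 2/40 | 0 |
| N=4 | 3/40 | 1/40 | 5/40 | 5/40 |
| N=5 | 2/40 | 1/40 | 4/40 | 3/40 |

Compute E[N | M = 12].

39/10

P(M = 12) = 1/4.
Summing N·P(M=x,N=y) over the conditioning event gives 39/40.
E[N | M = 12] = (39/40) / (1/4) = 39/10.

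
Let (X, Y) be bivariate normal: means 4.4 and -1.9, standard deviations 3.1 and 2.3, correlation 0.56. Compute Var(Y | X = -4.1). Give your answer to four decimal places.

3.6311

Var(Y | X=x) = (1 − ρ²)·σ_Y².
Var(Y | X=-4.1) = (2.3)²·(1 − (0.56)²) = 5.29·0.6864 = 3.6311.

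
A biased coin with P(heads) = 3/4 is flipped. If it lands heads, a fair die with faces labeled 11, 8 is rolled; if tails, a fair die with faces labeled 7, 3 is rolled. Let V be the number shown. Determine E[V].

67/8

E[V | heads] = (11+8)/2 = 19/2.
E[V | tails] = (7+3)/2 = 5.
E[V] = (3/4)·(19/2) + (1/4)·(5) = 67/8.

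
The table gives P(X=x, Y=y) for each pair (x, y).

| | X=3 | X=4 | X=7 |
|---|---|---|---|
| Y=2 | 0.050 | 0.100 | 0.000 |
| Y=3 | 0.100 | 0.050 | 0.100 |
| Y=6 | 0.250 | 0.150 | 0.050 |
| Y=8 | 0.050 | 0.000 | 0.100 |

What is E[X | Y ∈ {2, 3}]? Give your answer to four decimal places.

P(Y ∈ {2, 3}) = 0.400.
Summing X·P(X=x,Y=y) over the conditioning event gives 1.750.
E[X | Y ∈ {2, 3}] = (1.750) / (0.400) = 4.3750.

4.3750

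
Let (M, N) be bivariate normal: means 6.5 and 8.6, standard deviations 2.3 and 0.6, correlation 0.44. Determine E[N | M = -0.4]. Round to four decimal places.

7.8080

E[N | M=x] = μ_N + ρ(σ_N/σ_M)(x − μ_M) for jointly normal variables.
E[N | M=-0.4] = 8.6 + (0.44)·(0.6/2.3)·(-0.4 − (6.5)) = 8.6 + (0.11478)·(-6.9) = 7.8080.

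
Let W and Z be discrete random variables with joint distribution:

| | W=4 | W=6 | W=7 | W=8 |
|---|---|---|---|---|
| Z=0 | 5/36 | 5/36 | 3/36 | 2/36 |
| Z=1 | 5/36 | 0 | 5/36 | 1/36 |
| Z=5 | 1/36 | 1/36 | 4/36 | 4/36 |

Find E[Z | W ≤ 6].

15/17

P(W ≤ 6) = 17/36.
Σ Z·P over the event = 0·(5/36) + 1·(5/36) + 5·(1/36) + 0·(5/36) + 5·(1/36) = 5/12.
E[Z | W ≤ 6] = (5/12) / (17/36) = 15/17.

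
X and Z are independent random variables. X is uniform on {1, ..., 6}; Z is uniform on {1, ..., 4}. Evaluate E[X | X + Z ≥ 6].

32/7

P(X + Z ≥ 6) = 7/12.
Summing X·P(x,y) over outcomes with X + Z ≥ 6 gives 8/3.
E[X | X + Z ≥ 6] = (8/3) / (7/12) = 32/7.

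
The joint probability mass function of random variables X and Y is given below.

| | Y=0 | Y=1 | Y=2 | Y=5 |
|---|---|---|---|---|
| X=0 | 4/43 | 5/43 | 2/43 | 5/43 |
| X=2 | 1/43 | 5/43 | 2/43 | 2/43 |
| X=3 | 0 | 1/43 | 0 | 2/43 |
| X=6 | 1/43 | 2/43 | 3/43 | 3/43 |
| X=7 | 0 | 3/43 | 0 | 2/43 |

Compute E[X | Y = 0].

P(Y = 0) = 6/43.
Σ X·P over the event = 0·(4/43) + 2·(1/43) + 6·(1/43) = 8/43.
E[X | Y = 0] = (8/43) / (6/43) = 4/3.

4/3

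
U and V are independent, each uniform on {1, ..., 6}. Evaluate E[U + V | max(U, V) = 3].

Outcomes with max(U, V) = 3: (1,3), (2,3), (3,1), (3,2), (3,3), each with probability 1/36.
E[U + V | max(U, V) = 3] = (4 + 5 + 4 + 5 + 6) / 5 = 24/5.

24/5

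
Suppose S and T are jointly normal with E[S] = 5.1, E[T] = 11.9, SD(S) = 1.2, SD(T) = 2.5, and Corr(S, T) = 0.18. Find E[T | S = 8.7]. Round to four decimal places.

13.2500

The regression of T on S has slope ρ·σ_T/σ_S and passes through (μ_S, μ_T).
E[T | S=8.7] = 11.9 + (0.18)·(2.5/1.2)·(8.7 − (5.1)) = 11.9 + (0.375)·(3.6) = 13.2500.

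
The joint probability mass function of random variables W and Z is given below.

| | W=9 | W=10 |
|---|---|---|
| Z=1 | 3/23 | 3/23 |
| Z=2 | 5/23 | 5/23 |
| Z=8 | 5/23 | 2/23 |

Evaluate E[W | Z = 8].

65/7

P(Z = 8) = 7/23.
Summing W·P(W=x,Z=y) over the conditioning event gives 65/23.
E[W | Z = 8] = (65/23) / (7/23) = 65/7.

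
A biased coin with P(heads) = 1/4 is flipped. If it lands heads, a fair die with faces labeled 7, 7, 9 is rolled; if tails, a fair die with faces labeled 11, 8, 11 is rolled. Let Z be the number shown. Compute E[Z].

113/12

E[Z | heads] = (7+7+9)/3 = 23/3.
E[Z | tails] = (11+8+11)/3 = 10.
By the law of total expectation,
E[Z] = (1/4)·(23/3) + (3/4)·(10) = 113/12.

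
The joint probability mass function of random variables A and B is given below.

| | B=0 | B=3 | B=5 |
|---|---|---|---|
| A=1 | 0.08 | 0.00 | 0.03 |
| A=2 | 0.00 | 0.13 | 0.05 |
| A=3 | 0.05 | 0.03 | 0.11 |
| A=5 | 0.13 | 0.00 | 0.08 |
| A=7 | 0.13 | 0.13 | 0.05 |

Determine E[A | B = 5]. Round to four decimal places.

P(B = 5) = 0.32.
Σ A·P over the event = 1·(0.03) + 2·(0.05) + 3·(0.11) + 5·(0.08) + 7·(0.05) = 1.21.
E[A | B = 5] = (1.21) / (0.32) = 3.7813.

3.7813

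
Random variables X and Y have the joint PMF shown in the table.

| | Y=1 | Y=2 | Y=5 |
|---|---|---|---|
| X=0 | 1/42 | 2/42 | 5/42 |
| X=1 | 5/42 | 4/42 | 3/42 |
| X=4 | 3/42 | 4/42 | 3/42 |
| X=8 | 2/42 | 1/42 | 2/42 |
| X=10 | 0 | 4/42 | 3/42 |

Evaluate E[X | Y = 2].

P(Y = 2) = 5/14.
Σ X·P over the event = 0·(2/42) + 1·(4/42) + 4·(4/42) + 8·(1/42) + 10·(4/42) = 34/21.
E[X | Y = 2] = (34/21) / (5/14) = 68/15.

68/15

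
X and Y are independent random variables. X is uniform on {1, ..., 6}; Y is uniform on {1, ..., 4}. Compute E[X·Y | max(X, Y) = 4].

Outcomes with max(X, Y) = 4: (1,4), (2,4), (3,4), (4,1), (4,2), (4,3), (4,4), each with probability 1/24.
E[X·Y | max(X, Y) = 4] = (4 + 8 + 12 + 4 + 8 + 12 + 16) / 7 = 64/7.

64/7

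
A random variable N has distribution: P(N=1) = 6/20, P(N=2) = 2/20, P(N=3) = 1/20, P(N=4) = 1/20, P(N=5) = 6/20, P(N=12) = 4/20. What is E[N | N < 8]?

47/16

P(N < 8) = 4/5.
Σ over the event: 1·3/10 + 2·1/10 + 3·1/20 + 4·1/20 + 5·3/10 = 47/20.
E[N | N < 8] = (47/20) / (4/5) = 47/16.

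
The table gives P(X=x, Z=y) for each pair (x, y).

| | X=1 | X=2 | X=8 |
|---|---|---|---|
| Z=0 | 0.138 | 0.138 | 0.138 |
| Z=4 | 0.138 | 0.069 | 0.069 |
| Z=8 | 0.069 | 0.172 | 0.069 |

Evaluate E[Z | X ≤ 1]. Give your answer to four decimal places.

P(X ≤ 1) = 0.345.
Σ Z·P over the event = 0·(0.138) + 4·(0.138) + 8·(0.069) = 1.104.
E[Z | X ≤ 1] = (1.104) / (0.345) = 3.2000.

3.2000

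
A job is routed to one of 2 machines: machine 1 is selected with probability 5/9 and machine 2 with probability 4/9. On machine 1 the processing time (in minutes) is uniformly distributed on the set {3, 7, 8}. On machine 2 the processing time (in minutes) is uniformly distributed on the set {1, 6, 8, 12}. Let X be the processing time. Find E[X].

E[X | machine 1] = (3+7+8)/3 = 6.
E[X | machine 2] = (1+6+8+12)/4 = 27/4.
By the law of total expectation,
E[X] = (5/9)·(6) + (4/9)·(27/4) = 19/3.

19/3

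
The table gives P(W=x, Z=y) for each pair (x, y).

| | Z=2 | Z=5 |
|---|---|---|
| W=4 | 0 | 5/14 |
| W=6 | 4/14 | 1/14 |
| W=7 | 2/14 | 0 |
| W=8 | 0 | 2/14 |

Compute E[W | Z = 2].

P(Z = 2) = 3/7.
Σ W·P over the event = 6·(4/14) + 7·(2/14) = 19/7.
E[W | Z = 2] = (19/7) / (3/7) = 19/3.

19/3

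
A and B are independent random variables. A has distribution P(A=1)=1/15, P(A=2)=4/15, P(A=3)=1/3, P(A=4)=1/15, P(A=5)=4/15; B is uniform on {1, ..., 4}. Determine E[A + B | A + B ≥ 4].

325/54

P(A + B ≥ 4) = 9/10.
Summing (A+B)·P(x,y) over outcomes with A + B ≥ 4 gives 65/12.
E[A + B | A + B ≥ 4] = (65/12) / (9/10) = 325/54.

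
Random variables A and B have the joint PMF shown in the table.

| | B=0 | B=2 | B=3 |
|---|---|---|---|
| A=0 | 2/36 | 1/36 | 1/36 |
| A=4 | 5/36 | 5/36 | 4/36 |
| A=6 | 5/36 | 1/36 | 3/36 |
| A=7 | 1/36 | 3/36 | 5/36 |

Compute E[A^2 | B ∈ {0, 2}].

572/23

P(B ∈ {0, 2}) = 23/36.
Σ A^2·P over the event = 0·(2/36) + 0·(1/36) + 16·(5/36) + 16·(5/36) + 36·(5/36) + 36·(1/36) + 49·(1/36) + 49·(3/36) = 143/9.
E[A^2 | B ∈ {0, 2}] = (143/9) / (23/36) = 572/23.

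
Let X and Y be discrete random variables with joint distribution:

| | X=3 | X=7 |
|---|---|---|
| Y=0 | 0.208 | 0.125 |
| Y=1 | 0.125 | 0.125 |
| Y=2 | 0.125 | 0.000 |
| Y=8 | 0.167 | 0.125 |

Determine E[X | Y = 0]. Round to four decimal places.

P(Y = 0) = 0.333.
Σ X·P over the event = 3·(0.208) + 7·(0.125) = 1.499.
E[X | Y = 0] = (1.499) / (0.333) = 4.5015.

4.5015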